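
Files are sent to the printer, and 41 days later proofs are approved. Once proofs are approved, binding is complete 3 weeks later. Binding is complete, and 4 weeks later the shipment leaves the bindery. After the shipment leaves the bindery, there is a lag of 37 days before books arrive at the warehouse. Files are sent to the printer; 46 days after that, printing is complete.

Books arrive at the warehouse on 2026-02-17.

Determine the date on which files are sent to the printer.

2025-10-13

Books arrive at the warehouse: Feb 17, 2026.
The shipment leaves the bindery: Feb 17, 2026 − 37 days = Jan 11, 2026.
Binding is complete: Jan 11, 2026 − 4 weeks = Dec 14, 2025.
Proofs are approved: Dec 14, 2025 − 3 weeks = Nov 23, 2025.
Files are sent to the printer: Nov 23, 2025 − 41 days = Oct 13, 2025.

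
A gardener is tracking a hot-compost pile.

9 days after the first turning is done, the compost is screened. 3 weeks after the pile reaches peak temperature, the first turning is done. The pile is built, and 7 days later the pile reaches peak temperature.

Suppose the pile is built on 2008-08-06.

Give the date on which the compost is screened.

The pile is built: Aug 6, 2008.
The pile reaches peak temperature: Aug 6, 2008 + 7 days = Aug 13, 2008.
The first turning is done: Aug 13, 2008 + 3 weeks = Sep 3, 2008.
The compost is screened: Sep 3, 2008 + 9 days = Sep 12, 2008.

2008-09-12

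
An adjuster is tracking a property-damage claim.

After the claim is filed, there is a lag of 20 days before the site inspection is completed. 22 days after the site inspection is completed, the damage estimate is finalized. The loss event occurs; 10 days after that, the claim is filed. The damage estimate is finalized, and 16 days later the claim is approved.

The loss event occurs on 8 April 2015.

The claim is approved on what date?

The loss event occurs: Apr 8, 2015.
The claim is filed: Apr 8, 2015 + 10 days = Apr 18, 2015.
The site inspection is completed: Apr 18, 2015 + 20 days = May 8, 2015.
The damage estimate is finalized: May 8, 2015 + 22 days = May 30, 2015.
The claim is approved: May 30, 2015 + 16 days = Jun 15, 2015.

15 June 2015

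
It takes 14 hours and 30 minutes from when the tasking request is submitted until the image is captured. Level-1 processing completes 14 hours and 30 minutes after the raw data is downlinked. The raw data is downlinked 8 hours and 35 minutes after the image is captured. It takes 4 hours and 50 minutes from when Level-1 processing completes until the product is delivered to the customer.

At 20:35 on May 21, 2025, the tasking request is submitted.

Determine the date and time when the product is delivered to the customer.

The tasking request is submitted: 20:35 May 21, 2025.
The image is captured: 20:35 May 21, 2025 + 14h30m = 11:05 May 22, 2025.
The raw data is downlinked: 11:05 May 22, 2025 + 8h35m = 19:40 May 22, 2025.
Level-1 processing completes: 19:40 May 22, 2025 + 14h30m = 10:10 May 23, 2025.
The product is delivered to the customer: 10:10 May 23, 2025 + 4h50m = 15:00 May 23, 2025.

15:00 on May 23, 2025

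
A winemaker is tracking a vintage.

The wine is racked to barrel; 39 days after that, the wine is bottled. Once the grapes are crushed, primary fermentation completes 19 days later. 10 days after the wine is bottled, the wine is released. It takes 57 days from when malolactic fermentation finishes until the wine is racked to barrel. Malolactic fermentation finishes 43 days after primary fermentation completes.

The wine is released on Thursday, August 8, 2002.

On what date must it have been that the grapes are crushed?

The wine is released: Aug 8, 2002.
The wine is bottled: Aug 8, 2002 − 10 days = Jul 29, 2002.
The wine is racked to barrel: Jul 29, 2002 − 39 days = Jun 20, 2002.
Malolactic fermentation finishes: Jun 20, 2002 − 57 days = Apr 24, 2002.
Primary fermentation completes: Apr 24, 2002 − 43 days = Mar 12, 2002.
The grapes are crushed: Mar 12, 2002 − 19 days = Feb 21, 2002.

Thursday, February 21, 2002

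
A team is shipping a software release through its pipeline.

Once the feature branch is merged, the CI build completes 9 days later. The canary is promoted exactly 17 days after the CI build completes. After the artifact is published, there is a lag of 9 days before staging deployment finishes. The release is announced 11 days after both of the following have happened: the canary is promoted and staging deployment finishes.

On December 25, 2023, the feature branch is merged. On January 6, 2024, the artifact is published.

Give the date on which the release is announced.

January 31, 2024

The feature branch is merged: Dec 25, 2023.
The CI build completes: Dec 25, 2023 + 9 days = Jan 3, 2024.
The canary is promoted: Jan 3, 2024 + 17 days = Jan 20, 2024.
The artifact is published: Jan 6, 2024.
Staging deployment finishes: Jan 6, 2024 + 9 days = Jan 15, 2024.
Both prerequisites met — the canary is promoted (Jan 20, 2024), staging deployment finishes (Jan 15, 2024); the later is Jan 20, 2024.
The release is announced: Jan 20, 2024 + 11 days = Jan 31, 2024.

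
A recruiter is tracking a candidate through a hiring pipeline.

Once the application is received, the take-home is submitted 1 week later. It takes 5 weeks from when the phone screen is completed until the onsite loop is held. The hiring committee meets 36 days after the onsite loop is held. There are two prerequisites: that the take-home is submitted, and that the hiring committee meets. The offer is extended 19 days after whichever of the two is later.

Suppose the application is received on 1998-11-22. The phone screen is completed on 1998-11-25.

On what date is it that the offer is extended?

The application is received: Nov 22, 1998.
The take-home is submitted: Nov 22, 1998 + 1 week = Nov 29, 1998.
The phone screen is completed: Nov 25, 1998.
The onsite loop is held: Nov 25, 1998 + 5 weeks = Dec 30, 1998.
The hiring committee meets: Dec 30, 1998 + 36 days = Feb 4, 1999.
Both prerequisites met — the take-home is submitted (Nov 29, 1998), the hiring committee meets (Feb 4, 1999); the later is Feb 4, 1999.
The offer is extended: Feb 4, 1999 + 19 days = Feb 23, 1999.

1999-02-23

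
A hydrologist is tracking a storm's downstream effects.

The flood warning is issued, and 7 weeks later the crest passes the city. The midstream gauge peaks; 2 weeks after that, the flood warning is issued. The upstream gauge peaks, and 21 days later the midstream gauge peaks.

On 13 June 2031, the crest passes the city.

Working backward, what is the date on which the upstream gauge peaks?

The crest passes the city: Jun 13, 2031.
The flood warning is issued: Jun 13, 2031 − 7 weeks = Apr 25, 2031.
The midstream gauge peaks: Apr 25, 2031 − 2 weeks = Apr 11, 2031.
The upstream gauge peaks: Apr 11, 2031 − 21 days = Mar 21, 2031.

21 March 2031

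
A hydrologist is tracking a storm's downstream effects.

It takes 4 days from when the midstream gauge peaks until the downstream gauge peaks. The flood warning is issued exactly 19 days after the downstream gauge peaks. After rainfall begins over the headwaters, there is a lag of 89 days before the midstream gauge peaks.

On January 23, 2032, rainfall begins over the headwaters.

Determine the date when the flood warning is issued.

Rainfall begins over the headwaters: Jan 23, 2032.
The midstream gauge peaks: Jan 23, 2032 + 89 days = Apr 21, 2032.
The downstream gauge peaks: Apr 21, 2032 + 4 days = Apr 25, 2032.
The flood warning is issued: Apr 25, 2032 + 19 days = May 14, 2032.

May 14, 2032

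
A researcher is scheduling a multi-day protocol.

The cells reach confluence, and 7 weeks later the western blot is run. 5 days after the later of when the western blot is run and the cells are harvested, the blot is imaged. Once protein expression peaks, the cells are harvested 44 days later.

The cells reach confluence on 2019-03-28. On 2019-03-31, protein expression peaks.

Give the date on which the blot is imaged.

2019-05-21

The cells reach confluence: Mar 28, 2019.
The western blot is run: Mar 28, 2019 + 7 weeks = May 16, 2019.
Protein expression peaks: Mar 31, 2019.
The cells are harvested: Mar 31, 2019 + 44 days = May 14, 2019.
Both prerequisites met — the western blot is run (May 16, 2019), the cells are harvested (May 14, 2019); the later is May 16, 2019.
The blot is imaged: May 16, 2019 + 5 days = May 21, 2019.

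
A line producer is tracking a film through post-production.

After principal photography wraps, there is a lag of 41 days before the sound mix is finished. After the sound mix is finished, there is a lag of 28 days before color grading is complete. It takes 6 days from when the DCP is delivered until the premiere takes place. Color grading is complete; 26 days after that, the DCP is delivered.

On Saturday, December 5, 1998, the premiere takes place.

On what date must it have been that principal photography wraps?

The premiere takes place: Dec 5, 1998.
The DCP is delivered: Dec 5, 1998 − 6 days = Nov 29, 1998.
Color grading is complete: Nov 29, 1998 − 26 days = Nov 3, 1998.
The sound mix is finished: Nov 3, 1998 − 28 days = Oct 6, 1998.
Principal photography wraps: Oct 6, 1998 − 41 days = Aug 26, 1998.

Wednesday, August 26, 1998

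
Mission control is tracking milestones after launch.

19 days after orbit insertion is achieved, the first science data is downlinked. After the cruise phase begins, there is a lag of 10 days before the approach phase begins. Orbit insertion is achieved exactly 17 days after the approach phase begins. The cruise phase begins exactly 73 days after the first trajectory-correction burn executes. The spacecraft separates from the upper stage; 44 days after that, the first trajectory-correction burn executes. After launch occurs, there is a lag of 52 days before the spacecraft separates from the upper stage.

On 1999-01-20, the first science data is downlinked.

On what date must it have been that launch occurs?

The first science data is downlinked: Jan 20, 1999.
Orbit insertion is achieved: Jan 20, 1999 − 19 days = Jan 1, 1999.
The approach phase begins: Jan 1, 1999 − 17 days = Dec 15, 1998.
The cruise phase begins: Dec 15, 1998 − 10 days = Dec 5, 1998.
The first trajectory-correction burn executes: Dec 5, 1998 − 73 days = Sep 23, 1998.
The spacecraft separates from the upper stage: Sep 23, 1998 − 44 days = Aug 10, 1998.
Launch occurs: Aug 10, 1998 − 52 days = Jun 19, 1998.

1998-06-19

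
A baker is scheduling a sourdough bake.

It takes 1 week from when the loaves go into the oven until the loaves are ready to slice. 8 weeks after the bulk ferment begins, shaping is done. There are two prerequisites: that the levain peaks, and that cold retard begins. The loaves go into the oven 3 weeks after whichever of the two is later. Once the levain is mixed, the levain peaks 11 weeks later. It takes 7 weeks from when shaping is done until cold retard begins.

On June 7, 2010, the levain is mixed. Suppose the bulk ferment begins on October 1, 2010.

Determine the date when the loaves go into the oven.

February 4, 2011

The levain is mixed: Jun 7, 2010.
The levain peaks: Jun 7, 2010 + 11 weeks = Aug 23, 2010.
The bulk ferment begins: Oct 1, 2010.
Shaping is done: Oct 1, 2010 + 8 weeks = Nov 26, 2010.
Cold retard begins: Nov 26, 2010 + 7 weeks = Jan 14, 2011.
Both prerequisites met — the levain peaks (Aug 23, 2010), cold retard begins (Jan 14, 2011); the later is Jan 14, 2011.
The loaves go into the oven: Jan 14, 2011 + 3 weeks = Feb 4, 2011.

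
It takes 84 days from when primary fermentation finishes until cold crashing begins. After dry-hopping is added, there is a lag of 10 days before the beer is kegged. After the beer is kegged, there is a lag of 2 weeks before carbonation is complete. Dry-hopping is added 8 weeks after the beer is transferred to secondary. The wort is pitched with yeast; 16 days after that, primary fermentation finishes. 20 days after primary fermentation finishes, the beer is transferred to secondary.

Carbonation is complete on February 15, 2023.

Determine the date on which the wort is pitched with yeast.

Carbonation is complete: Feb 15, 2023.
The beer is kegged: Feb 15, 2023 − 2 weeks = Feb 1, 2023.
Dry-hopping is added: Feb 1, 2023 − 10 days = Jan 22, 2023.
The beer is transferred to secondary: Jan 22, 2023 − 8 weeks = Nov 27, 2022.
Primary fermentation finishes: Nov 27, 2022 − 20 days = Nov 7, 2022.
The wort is pitched with yeast: Nov 7, 2022 − 16 days = Oct 22, 2022.

October 22, 2022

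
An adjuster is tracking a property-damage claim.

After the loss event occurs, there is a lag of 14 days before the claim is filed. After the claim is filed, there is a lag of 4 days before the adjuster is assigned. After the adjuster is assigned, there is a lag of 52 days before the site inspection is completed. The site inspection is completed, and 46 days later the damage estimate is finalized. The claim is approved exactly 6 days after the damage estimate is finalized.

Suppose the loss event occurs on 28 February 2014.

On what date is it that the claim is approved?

30 June 2014

The loss event occurs: Feb 28, 2014.
The claim is filed: Feb 28, 2014 + 14 days = Mar 14, 2014.
The adjuster is assigned: Mar 14, 2014 + 4 days = Mar 18, 2014.
The site inspection is completed: Mar 18, 2014 + 52 days = May 9, 2014.
The damage estimate is finalized: May 9, 2014 + 46 days = Jun 24, 2014.
The claim is approved: Jun 24, 2014 + 6 days = Jun 30, 2014.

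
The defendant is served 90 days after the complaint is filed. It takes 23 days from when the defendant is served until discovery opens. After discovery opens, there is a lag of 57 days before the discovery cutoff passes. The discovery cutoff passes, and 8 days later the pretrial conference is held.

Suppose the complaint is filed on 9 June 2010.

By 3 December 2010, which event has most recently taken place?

The discovery cutoff passes

The complaint is filed: Jun 9, 2010.
The defendant is served: Jun 9, 2010 + 90 days = Sep 7, 2010.
Discovery opens: Sep 7, 2010 + 23 days = Sep 30, 2010.
The discovery cutoff passes: Sep 30, 2010 + 57 days = Nov 26, 2010.
The pretrial conference is held: Nov 26, 2010 + 8 days = Dec 4, 2010.
Dec 3, 2010 falls between when the discovery cutoff passes (Nov 26, 2010) and when the pretrial conference is held (Dec 4, 2010).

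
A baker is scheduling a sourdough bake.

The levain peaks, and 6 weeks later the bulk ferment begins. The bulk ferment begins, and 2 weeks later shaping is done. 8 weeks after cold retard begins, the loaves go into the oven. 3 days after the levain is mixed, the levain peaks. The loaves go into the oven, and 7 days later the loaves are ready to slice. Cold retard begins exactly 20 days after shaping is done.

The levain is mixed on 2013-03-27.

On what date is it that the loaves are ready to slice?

2013-08-16

The levain is mixed: Mar 27, 2013.
The levain peaks: Mar 27, 2013 + 3 days = Mar 30, 2013.
The bulk ferment begins: Mar 30, 2013 + 6 weeks = May 11, 2013.
Shaping is done: May 11, 2013 + 2 weeks = May 25, 2013.
Cold retard begins: May 25, 2013 + 20 days = Jun 14, 2013.
The loaves go into the oven: Jun 14, 2013 + 8 weeks = Aug 9, 2013.
The loaves are ready to slice: Aug 9, 2013 + 7 days = Aug 16, 2013.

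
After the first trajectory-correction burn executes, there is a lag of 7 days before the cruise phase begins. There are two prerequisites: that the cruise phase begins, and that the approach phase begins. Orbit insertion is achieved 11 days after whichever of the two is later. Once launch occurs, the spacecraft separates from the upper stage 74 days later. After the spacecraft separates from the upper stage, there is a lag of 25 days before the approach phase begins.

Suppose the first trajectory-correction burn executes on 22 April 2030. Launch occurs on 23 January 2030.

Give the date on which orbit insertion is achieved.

13 May 2030

The first trajectory-correction burn executes: Apr 22, 2030.
The cruise phase begins: Apr 22, 2030 + 7 days = Apr 29, 2030.
Launch occurs: Jan 23, 2030.
The spacecraft separates from the upper stage: Jan 23, 2030 + 74 days = Apr 7, 2030.
The approach phase begins: Apr 7, 2030 + 25 days = May 2, 2030.
Both prerequisites met — the cruise phase begins (Apr 29, 2030), the approach phase begins (May 2, 2030); the later is May 2, 2030.
Orbit insertion is achieved: May 2, 2030 + 11 days = May 13, 2030.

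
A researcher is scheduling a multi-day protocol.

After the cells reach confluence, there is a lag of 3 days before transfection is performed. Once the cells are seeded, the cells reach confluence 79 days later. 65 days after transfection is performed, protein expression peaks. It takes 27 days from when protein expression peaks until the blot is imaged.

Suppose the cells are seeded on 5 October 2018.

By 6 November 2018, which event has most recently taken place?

The cells are seeded

The cells are seeded: Oct 5, 2018.
The cells reach confluence: Oct 5, 2018 + 79 days = Dec 23, 2018.
Transfection is performed: Dec 23, 2018 + 3 days = Dec 26, 2018.
Protein expression peaks: Dec 26, 2018 + 65 days = Mar 1, 2019.
The blot is imaged: Mar 1, 2019 + 27 days = Mar 28, 2019.
Nov 6, 2018 falls between when the cells are seeded (Oct 5, 2018) and when the cells reach confluence (Dec 23, 2018).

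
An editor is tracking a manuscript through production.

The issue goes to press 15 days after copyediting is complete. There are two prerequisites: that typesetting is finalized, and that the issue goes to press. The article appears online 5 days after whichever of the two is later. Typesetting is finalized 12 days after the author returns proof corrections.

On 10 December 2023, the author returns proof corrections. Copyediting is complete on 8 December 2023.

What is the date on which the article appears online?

The author returns proof corrections: Dec 10, 2023.
Typesetting is finalized: Dec 10, 2023 + 12 days = Dec 22, 2023.
Copyediting is complete: Dec 8, 2023.
The issue goes to press: Dec 8, 2023 + 15 days = Dec 23, 2023.
Both prerequisites met — typesetting is finalized (Dec 22, 2023), the issue goes to press (Dec 23, 2023); the later is Dec 23, 2023.
The article appears online: Dec 23, 2023 + 5 days = Dec 28, 2023.

28 December 2023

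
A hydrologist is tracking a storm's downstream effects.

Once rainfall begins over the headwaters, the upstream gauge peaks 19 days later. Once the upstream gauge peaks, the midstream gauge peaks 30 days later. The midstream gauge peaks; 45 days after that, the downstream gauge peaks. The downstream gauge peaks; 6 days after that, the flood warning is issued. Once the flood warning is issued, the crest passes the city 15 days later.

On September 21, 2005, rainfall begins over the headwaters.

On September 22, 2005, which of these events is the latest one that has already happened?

Rainfall begins over the headwaters: Sep 21, 2005.
The upstream gauge peaks: Sep 21, 2005 + 19 days = Oct 10, 2005.
The midstream gauge peaks: Oct 10, 2005 + 30 days = Nov 9, 2005.
The downstream gauge peaks: Nov 9, 2005 + 45 days = Dec 24, 2005.
The flood warning is issued: Dec 24, 2005 + 6 days = Dec 30, 2005.
The crest passes the city: Dec 30, 2005 + 15 days = Jan 14, 2006.
Sep 22, 2005 falls between when rainfall begins over the headwaters (Sep 21, 2005) and when the upstream gauge peaks (Oct 10, 2005).

Rainfall begins over the headwaters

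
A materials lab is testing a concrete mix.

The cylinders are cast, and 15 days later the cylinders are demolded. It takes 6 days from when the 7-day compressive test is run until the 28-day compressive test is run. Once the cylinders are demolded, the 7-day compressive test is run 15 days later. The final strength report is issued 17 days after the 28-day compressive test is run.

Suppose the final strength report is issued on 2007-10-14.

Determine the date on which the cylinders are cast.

The final strength report is issued: Oct 14, 2007.
The 28-day compressive test is run: Oct 14, 2007 − 17 days = Sep 27, 2007.
The 7-day compressive test is run: Sep 27, 2007 − 6 days = Sep 21, 2007.
The cylinders are demolded: Sep 21, 2007 − 15 days = Sep 6, 2007.
The cylinders are cast: Sep 6, 2007 − 15 days = Aug 22, 2007.

2007-08-22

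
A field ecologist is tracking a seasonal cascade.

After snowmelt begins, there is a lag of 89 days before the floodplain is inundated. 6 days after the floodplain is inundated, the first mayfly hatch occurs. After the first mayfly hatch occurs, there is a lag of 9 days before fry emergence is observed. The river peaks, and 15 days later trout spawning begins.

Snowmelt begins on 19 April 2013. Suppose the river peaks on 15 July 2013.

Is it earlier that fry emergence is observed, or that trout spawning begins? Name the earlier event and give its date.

Snowmelt begins: Apr 19, 2013.
The floodplain is inundated: Apr 19, 2013 + 89 days = Jul 17, 2013.
The first mayfly hatch occurs: Jul 17, 2013 + 6 days = Jul 23, 2013.
Fry emergence is observed: Jul 23, 2013 + 9 days = Aug 1, 2013.
The river peaks: Jul 15, 2013.
Trout spawning begins: Jul 15, 2013 + 15 days = Jul 30, 2013.
Comparing: fry emergence is observed on Aug 1, 2013 vs trout spawning begins on Jul 30, 2013. Earlier: trout spawning begins.

Trout spawning begins — 30 July 2013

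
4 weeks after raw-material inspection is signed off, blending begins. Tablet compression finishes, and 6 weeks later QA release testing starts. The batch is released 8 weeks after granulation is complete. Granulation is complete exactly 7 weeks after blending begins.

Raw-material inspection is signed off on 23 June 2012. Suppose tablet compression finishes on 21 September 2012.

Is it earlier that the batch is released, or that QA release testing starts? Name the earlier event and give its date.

Raw-material inspection is signed off: Jun 23, 2012.
Blending begins: Jun 23, 2012 + 4 weeks = Jul 21, 2012.
Granulation is complete: Jul 21, 2012 + 7 weeks = Sep 8, 2012.
The batch is released: Sep 8, 2012 + 8 weeks = Nov 3, 2012.
Tablet compression finishes: Sep 21, 2012.
QA release testing starts: Sep 21, 2012 + 6 weeks = Nov 2, 2012.
Comparing: the batch is released on Nov 3, 2012 vs QA release testing starts on Nov 2, 2012. Earlier: QA release testing starts.

QA release testing starts — 2 November 2012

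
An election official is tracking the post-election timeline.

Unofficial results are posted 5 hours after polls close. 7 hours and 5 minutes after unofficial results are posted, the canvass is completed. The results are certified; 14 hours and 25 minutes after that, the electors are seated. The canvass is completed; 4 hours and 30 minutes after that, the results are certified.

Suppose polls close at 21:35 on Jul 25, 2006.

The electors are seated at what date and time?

Polls close: 21:35 Jul 25, 2006.
Unofficial results are posted: 21:35 Jul 25, 2006 + 5h = 02:35 Jul 26, 2006.
The canvass is completed: 02:35 Jul 26, 2006 + 7h05m = 09:40 Jul 26, 2006.
The results are certified: 09:40 Jul 26, 2006 + 4h30m = 14:10 Jul 26, 2006.
The electors are seated: 14:10 Jul 26, 2006 + 14h25m = 04:35 Jul 27, 2006.

04:35 on Jul 27, 2006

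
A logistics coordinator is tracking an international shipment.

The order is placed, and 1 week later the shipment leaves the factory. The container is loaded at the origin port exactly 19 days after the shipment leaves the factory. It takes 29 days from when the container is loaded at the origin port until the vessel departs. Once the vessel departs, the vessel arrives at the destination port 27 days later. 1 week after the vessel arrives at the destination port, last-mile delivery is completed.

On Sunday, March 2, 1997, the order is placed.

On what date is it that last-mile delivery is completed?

The order is placed: Mar 2, 1997.
The shipment leaves the factory: Mar 2, 1997 + 1 week = Mar 9, 1997.
The container is loaded at the origin port: Mar 9, 1997 + 19 days = Mar 28, 1997.
The vessel departs: Mar 28, 1997 + 29 days = Apr 26, 1997.
The vessel arrives at the destination port: Apr 26, 1997 + 27 days = May 23, 1997.
Last-mile delivery is completed: May 23, 1997 + 1 week = May 30, 1997.

Friday, May 30, 1997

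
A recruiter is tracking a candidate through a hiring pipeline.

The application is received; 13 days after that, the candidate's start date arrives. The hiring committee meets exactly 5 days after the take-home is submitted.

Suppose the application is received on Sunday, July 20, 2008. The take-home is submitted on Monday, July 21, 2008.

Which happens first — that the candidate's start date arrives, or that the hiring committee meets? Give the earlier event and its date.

The application is received: Jul 20, 2008.
The candidate's start date arrives: Jul 20, 2008 + 13 days = Aug 2, 2008.
The take-home is submitted: Jul 21, 2008.
The hiring committee meets: Jul 21, 2008 + 5 days = Jul 26, 2008.
Comparing: the candidate's start date arrives on Aug 2, 2008 vs the hiring committee meets on Jul 26, 2008. Earlier: the hiring committee meets.

The hiring committee meets — Saturday, July 26, 2008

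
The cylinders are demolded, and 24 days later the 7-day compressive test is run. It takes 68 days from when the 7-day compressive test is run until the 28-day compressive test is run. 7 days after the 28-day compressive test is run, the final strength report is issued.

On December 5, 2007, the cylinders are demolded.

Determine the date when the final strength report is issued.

March 13, 2008

The cylinders are demolded: Dec 5, 2007.
The 7-day compressive test is run: Dec 5, 2007 + 24 days = Dec 29, 2007.
The 28-day compressive test is run: Dec 29, 2007 + 68 days = Mar 6, 2008.
The final strength report is issued: Mar 6, 2008 + 7 days = Mar 13, 2008.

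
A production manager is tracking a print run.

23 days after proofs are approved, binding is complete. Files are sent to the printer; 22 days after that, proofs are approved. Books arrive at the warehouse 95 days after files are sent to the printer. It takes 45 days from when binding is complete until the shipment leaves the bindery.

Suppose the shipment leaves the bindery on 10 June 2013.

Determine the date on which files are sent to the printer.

12 March 2013

The shipment leaves the bindery: Jun 10, 2013.
Binding is complete: Jun 10, 2013 − 45 days = Apr 26, 2013.
Proofs are approved: Apr 26, 2013 − 23 days = Apr 3, 2013.
Files are sent to the printer: Apr 3, 2013 − 22 days = Mar 12, 2013.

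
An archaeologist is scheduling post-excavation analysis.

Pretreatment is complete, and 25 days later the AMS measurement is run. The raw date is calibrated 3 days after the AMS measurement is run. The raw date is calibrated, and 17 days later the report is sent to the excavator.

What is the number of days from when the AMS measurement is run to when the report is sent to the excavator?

20 days

Causal path: the AMS measurement is run → the raw date is calibrated → the report is sent to the excavator.
Total delay along the path: 3 + 17 = 20 days.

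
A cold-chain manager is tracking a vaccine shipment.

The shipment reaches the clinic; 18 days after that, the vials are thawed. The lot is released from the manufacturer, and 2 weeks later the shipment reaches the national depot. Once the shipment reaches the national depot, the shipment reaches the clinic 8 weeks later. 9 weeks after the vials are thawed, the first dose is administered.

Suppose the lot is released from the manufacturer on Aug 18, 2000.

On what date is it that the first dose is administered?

The lot is released from the manufacturer: Aug 18, 2000.
The shipment reaches the national depot: Aug 18, 2000 + 2 weeks = Sep 1, 2000.
The shipment reaches the clinic: Sep 1, 2000 + 8 weeks = Oct 27, 2000.
The vials are thawed: Oct 27, 2000 + 18 days = Nov 14, 2000.
The first dose is administered: Nov 14, 2000 + 9 weeks = Jan 16, 2001.

Jan 16, 2001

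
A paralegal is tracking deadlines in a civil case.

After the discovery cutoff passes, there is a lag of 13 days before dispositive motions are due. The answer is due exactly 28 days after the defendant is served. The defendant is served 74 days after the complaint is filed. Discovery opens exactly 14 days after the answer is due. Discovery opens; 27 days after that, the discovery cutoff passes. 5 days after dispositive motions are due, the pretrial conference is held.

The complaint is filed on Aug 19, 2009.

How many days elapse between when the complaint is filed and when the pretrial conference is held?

161 days

Causal path: the complaint is filed → the defendant is served → the answer is due → discovery opens → the discovery cutoff passes → dispositive motions are due → the pretrial conference is held.
Total delay along the path: 74 + 28 + 14 + 27 + 13 + 5 = 161 days.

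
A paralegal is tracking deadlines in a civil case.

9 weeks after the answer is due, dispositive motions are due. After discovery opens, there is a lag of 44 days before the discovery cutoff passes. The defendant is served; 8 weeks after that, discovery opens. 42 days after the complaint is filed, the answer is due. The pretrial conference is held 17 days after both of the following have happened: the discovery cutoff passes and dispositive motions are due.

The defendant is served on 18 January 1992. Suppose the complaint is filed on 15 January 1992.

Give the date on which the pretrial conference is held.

The defendant is served: Jan 18, 1992.
Discovery opens: Jan 18, 1992 + 8 weeks = Mar 14, 1992.
The discovery cutoff passes: Mar 14, 1992 + 44 days = Apr 27, 1992.
The complaint is filed: Jan 15, 1992.
The answer is due: Jan 15, 1992 + 42 days = Feb 26, 1992.
Dispositive motions are due: Feb 26, 1992 + 9 weeks = Apr 29, 1992.
Both prerequisites met — the discovery cutoff passes (Apr 27, 1992), dispositive motions are due (Apr 29, 1992); the later is Apr 29, 1992.
The pretrial conference is held: Apr 29, 1992 + 17 days = May 16, 1992.

16 May 1992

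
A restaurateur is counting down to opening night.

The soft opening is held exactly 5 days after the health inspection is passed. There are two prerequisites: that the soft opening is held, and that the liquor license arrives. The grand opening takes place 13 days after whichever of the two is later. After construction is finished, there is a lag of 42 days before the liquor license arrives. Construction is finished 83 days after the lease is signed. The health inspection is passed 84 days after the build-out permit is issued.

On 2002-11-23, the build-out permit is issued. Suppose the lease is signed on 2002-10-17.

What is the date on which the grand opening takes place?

2003-03-05

The build-out permit is issued: Nov 23, 2002.
The health inspection is passed: Nov 23, 2002 + 84 days = Feb 15, 2003.
The soft opening is held: Feb 15, 2003 + 5 days = Feb 20, 2003.
The lease is signed: Oct 17, 2002.
Construction is finished: Oct 17, 2002 + 83 days = Jan 8, 2003.
The liquor license arrives: Jan 8, 2003 + 42 days = Feb 19, 2003.
Both prerequisites met — the soft opening is held (Feb 20, 2003), the liquor license arrives (Feb 19, 2003); the later is Feb 20, 2003.
The grand opening takes place: Feb 20, 2003 + 13 days = Mar 5, 2003.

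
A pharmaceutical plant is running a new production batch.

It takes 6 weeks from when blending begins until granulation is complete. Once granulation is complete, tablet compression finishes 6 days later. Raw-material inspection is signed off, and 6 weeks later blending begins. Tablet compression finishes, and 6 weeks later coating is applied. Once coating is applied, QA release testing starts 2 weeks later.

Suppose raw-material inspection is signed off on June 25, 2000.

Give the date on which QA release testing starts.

November 18, 2000

Raw-material inspection is signed off: Jun 25, 2000.
Blending begins: Jun 25, 2000 + 6 weeks = Aug 6, 2000.
Granulation is complete: Aug 6, 2000 + 6 weeks = Sep 17, 2000.
Tablet compression finishes: Sep 17, 2000 + 6 days = Sep 23, 2000.
Coating is applied: Sep 23, 2000 + 6 weeks = Nov 4, 2000.
QA release testing starts: Nov 4, 2000 + 2 weeks = Nov 18, 2000.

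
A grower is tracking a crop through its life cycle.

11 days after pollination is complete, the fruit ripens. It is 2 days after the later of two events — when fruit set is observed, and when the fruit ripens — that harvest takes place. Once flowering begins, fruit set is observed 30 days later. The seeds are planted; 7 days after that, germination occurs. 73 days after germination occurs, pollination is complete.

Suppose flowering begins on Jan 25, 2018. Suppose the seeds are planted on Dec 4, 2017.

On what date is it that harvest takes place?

Mar 7, 2018

Flowering begins: Jan 25, 2018.
Fruit set is observed: Jan 25, 2018 + 30 days = Feb 24, 2018.
The seeds are planted: Dec 4, 2017.
Germination occurs: Dec 4, 2017 + 7 days = Dec 11, 2017.
Pollination is complete: Dec 11, 2017 + 73 days = Feb 22, 2018.
The fruit ripens: Feb 22, 2018 + 11 days = Mar 5, 2018.
Both prerequisites met — fruit set is observed (Feb 24, 2018), the fruit ripens (Mar 5, 2018); the later is Mar 5, 2018.
Harvest takes place: Mar 5, 2018 + 2 days = Mar 7, 2018.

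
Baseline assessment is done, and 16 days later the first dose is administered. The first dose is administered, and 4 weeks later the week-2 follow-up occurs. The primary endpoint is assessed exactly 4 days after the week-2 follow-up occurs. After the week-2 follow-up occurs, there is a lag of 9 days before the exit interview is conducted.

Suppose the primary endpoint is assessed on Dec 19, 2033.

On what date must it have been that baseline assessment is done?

Nov 1, 2033

The primary endpoint is assessed: Dec 19, 2033.
The week-2 follow-up occurs: Dec 19, 2033 − 4 days = Dec 15, 2033.
The first dose is administered: Dec 15, 2033 − 4 weeks = Nov 17, 2033.
Baseline assessment is done: Nov 17, 2033 − 16 days = Nov 1, 2033.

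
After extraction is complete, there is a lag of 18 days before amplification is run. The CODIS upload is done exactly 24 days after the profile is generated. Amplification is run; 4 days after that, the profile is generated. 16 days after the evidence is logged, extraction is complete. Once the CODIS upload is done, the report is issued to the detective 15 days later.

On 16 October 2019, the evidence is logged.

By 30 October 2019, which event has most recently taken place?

The evidence is logged

The evidence is logged: Oct 16, 2019.
Extraction is complete: Oct 16, 2019 + 16 days = Nov 1, 2019.
Amplification is run: Nov 1, 2019 + 18 days = Nov 19, 2019.
The profile is generated: Nov 19, 2019 + 4 days = Nov 23, 2019.
The CODIS upload is done: Nov 23, 2019 + 24 days = Dec 17, 2019.
The report is issued to the detective: Dec 17, 2019 + 15 days = Jan 1, 2020.
Oct 30, 2019 falls between when the evidence is logged (Oct 16, 2019) and when extraction is complete (Nov 1, 2019).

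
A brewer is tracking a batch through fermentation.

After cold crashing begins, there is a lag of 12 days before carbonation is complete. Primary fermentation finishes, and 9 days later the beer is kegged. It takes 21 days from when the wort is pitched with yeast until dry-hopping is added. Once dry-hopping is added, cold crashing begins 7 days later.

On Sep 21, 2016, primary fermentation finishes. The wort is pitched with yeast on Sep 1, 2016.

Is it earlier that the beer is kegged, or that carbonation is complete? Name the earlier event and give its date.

The beer is kegged — Sep 30, 2016

Primary fermentation finishes: Sep 21, 2016.
The beer is kegged: Sep 21, 2016 + 9 days = Sep 30, 2016.
The wort is pitched with yeast: Sep 1, 2016.
Dry-hopping is added: Sep 1, 2016 + 21 days = Sep 22, 2016.
Cold crashing begins: Sep 22, 2016 + 7 days = Sep 29, 2016.
Carbonation is complete: Sep 29, 2016 + 12 days = Oct 11, 2016.
Comparing: the beer is kegged on Sep 30, 2016 vs carbonation is complete on Oct 11, 2016. Earlier: the beer is kegged.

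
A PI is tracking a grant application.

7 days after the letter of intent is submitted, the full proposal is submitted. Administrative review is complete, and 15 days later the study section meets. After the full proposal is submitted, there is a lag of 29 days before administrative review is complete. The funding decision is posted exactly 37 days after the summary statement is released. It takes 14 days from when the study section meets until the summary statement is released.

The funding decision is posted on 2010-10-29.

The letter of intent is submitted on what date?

2010-07-19

The funding decision is posted: Oct 29, 2010.
The summary statement is released: Oct 29, 2010 − 37 days = Sep 22, 2010.
The study section meets: Sep 22, 2010 − 14 days = Sep 8, 2010.
Administrative review is complete: Sep 8, 2010 − 15 days = Aug 24, 2010.
The full proposal is submitted: Aug 24, 2010 − 29 days = Jul 26, 2010.
The letter of intent is submitted: Jul 26, 2010 − 7 days = Jul 19, 2010.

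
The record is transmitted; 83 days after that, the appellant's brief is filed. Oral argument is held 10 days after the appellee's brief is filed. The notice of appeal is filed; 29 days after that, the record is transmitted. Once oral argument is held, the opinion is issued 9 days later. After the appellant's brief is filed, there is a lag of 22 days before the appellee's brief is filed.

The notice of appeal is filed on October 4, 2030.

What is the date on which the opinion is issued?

March 6, 2031

The notice of appeal is filed: Oct 4, 2030.
The record is transmitted: Oct 4, 2030 + 29 days = Nov 2, 2030.
The appellant's brief is filed: Nov 2, 2030 + 83 days = Jan 24, 2031.
The appellee's brief is filed: Jan 24, 2031 + 22 days = Feb 15, 2031.
Oral argument is held: Feb 15, 2031 + 10 days = Feb 25, 2031.
The opinion is issued: Feb 25, 2031 + 9 days = Mar 6, 2031.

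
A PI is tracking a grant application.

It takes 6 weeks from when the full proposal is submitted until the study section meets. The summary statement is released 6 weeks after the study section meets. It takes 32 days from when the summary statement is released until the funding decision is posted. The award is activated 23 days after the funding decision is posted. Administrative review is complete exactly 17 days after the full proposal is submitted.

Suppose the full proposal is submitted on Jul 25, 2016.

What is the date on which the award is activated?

Dec 11, 2016

The full proposal is submitted: Jul 25, 2016.
The study section meets: Jul 25, 2016 + 6 weeks = Sep 5, 2016.
The summary statement is released: Sep 5, 2016 + 6 weeks = Oct 17, 2016.
The funding decision is posted: Oct 17, 2016 + 32 days = Nov 18, 2016.
The award is activated: Nov 18, 2016 + 23 days = Dec 11, 2016.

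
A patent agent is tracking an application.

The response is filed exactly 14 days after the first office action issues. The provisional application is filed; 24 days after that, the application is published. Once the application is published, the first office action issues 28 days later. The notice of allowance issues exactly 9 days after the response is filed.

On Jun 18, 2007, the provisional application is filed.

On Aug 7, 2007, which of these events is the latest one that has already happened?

The provisional application is filed: Jun 18, 2007.
The application is published: Jun 18, 2007 + 24 days = Jul 12, 2007.
The first office action issues: Jul 12, 2007 + 28 days = Aug 9, 2007.
The response is filed: Aug 9, 2007 + 14 days = Aug 23, 2007.
The notice of allowance issues: Aug 23, 2007 + 9 days = Sep 1, 2007.
Aug 7, 2007 falls between when the application is published (Jul 12, 2007) and when the first office action issues (Aug 9, 2007).

The application is published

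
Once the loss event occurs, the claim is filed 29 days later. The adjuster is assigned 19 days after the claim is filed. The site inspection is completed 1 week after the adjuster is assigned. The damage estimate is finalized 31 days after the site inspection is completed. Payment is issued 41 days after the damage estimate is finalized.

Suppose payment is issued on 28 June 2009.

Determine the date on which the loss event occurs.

Payment is issued: Jun 28, 2009.
The damage estimate is finalized: Jun 28, 2009 − 41 days = May 18, 2009.
The site inspection is completed: May 18, 2009 − 31 days = Apr 17, 2009.
The adjuster is assigned: Apr 17, 2009 − 1 week = Apr 10, 2009.
The claim is filed: Apr 10, 2009 − 19 days = Mar 22, 2009.
The loss event occurs: Mar 22, 2009 − 29 days = Feb 21, 2009.

21 February 2009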